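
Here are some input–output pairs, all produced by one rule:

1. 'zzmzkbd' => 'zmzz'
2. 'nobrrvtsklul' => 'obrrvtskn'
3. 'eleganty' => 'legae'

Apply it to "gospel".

The pattern: delete the last 3 characters, then move the first character to the end.
So "gospel" becomes "osg".
(Check on "eleganty": → "elega" → "legae" ✓)

osg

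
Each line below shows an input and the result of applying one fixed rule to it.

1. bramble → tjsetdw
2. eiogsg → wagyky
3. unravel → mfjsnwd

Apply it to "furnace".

The pattern: shift every letter 8 places backward in the alphabet (wrapping around).
"furnace" → "xmjfsuw".

xmjfsuw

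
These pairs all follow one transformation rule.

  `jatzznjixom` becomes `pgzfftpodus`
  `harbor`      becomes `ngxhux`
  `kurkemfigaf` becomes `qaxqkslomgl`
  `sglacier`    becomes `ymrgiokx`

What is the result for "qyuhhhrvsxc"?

weannnxbydi

Looking at the pairs, the operation is to shift every letter 6 places forward in the alphabet (wrapping around).
For "qyuhhhrvsxc" the result is "weannnxbydi".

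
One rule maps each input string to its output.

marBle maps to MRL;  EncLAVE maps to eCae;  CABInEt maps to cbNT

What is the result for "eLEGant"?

EeAT

Looking at the pairs, the operation is to flip the case of every letter, then keep every other character starting from the first (positions 1st, 3rd, 5th, ...).
"eLEGant" → "ElegANT" → "EeAT".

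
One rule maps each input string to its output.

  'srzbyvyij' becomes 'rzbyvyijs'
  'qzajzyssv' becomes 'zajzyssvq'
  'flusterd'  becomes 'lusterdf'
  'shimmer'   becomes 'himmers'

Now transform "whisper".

The rule is to move the first character to the end.
So "whisper" becomes "hisperw".

hisperw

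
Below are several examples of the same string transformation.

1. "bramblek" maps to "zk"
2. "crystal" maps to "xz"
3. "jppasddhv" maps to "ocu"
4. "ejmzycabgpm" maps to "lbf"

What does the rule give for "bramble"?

zk

Rule — shift every letter 1 place backward in the alphabet (wrapping around), then keep one character in every 3, starting at position 3 (positions 3rd, 6th, 9th, ...).
On "bramble": the first step gives "aqzlakd", and the second then gives "zk".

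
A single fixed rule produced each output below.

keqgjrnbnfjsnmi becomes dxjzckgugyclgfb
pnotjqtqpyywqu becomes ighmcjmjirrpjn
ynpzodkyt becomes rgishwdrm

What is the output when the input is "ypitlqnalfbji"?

ribmejgteyucb

Rule — shift every letter 7 places backward in the alphabet (wrapping around).
Applying that to "ypitlqnalfbji" gives "ribmejgteyucb".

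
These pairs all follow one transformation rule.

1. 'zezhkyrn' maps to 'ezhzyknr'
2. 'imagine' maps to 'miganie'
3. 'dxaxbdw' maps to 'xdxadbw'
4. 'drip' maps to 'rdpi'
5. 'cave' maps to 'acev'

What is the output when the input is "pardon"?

apdrno

In each case the input is transformed by: swap each adjacent pair of characters (1↔2, 3↔4, ...).
Doing the same to "pardon": "apdrno".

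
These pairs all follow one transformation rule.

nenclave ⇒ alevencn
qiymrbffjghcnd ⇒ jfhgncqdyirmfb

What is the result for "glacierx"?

eixrlgca

What's happening: swap the front and back halves of the string, then swap each adjacent pair of characters (1↔2, 3↔4, ...).
Applying both steps to "glacierx": "ierxglac", then "eixrlgca".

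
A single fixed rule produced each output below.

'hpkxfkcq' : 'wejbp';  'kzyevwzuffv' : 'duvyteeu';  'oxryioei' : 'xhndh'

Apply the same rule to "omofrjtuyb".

eqistxa

Each output is the input with this applied: delete the first 3 characters, then shift every letter 1 place backward in the alphabet (wrapping around).
"omofrjtuyb" → "frjtuyb" → "eqistxa".
(Check on "kzyevwzuffv": → "evwzuffv" → "duvyteeu" ✓)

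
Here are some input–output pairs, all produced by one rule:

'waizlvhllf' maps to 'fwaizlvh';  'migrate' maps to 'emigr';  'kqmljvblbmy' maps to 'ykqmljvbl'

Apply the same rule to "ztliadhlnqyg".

gztliadhln

Looking at the pairs, the operation is to move the last character to the front, then delete the last 2 characters.
Starting from "ztliadhlnqyg": after the first operation, "gztliadhlnqy"; after the second, "gztliadhln".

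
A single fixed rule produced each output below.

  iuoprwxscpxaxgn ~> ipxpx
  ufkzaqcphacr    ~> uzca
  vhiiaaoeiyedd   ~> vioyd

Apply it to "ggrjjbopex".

Looking at the pairs, the operation is to keep one character in every 3, starting at position 1 (positions 1st, 4th, 7th, ...).
For "ggrjjbopex" the result is "gjox".

gjox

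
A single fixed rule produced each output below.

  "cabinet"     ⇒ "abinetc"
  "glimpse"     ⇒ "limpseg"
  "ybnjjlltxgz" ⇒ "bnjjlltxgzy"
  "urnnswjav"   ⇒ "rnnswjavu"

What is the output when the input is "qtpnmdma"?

tpnmdmaq

Rule — move the first character to the end.
So "qtpnmdma" becomes "tpnmdmaq".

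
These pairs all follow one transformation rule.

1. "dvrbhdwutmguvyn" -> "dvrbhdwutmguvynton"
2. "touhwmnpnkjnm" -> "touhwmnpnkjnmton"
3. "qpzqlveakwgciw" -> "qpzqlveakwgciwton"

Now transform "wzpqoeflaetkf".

wzpqoeflaetkfton

The rule is to append "ton".
"wzpqoeflaetkf" → "wzpqoeflaetkfton".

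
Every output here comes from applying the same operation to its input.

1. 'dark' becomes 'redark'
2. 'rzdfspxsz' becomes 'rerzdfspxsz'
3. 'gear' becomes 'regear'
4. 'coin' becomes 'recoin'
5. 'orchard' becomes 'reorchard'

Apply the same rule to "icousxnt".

What's happening: prepend "re".
Applying that to "icousxnt" gives "reicousxnt".

reicousxnt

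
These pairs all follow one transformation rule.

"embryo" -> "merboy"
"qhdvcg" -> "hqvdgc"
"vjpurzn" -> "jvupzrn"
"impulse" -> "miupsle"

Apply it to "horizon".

ohirozn

Looking at the pairs, the operation is to swap each adjacent pair of characters (1↔2, 3↔4, ...).
Doing the same to "horizon": "ohirozn".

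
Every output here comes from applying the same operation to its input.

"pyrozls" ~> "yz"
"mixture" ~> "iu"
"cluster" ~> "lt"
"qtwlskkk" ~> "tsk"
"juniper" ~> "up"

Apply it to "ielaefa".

Looking at the pairs, the operation is to keep one character in every 3, starting at position 2 (positions 2nd, 5th, 8th, ...).
For "ielaefa" the result is "ee".

ee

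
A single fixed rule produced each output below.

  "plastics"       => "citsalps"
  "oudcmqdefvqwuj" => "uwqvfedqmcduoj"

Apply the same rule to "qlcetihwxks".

What's happening: reverse the string, then move the first character to the end.
For "qlcetihwxks", step one produces "skxwhiteclq"; step two turns that into "kxwhiteclqs".

kxwhiteclqs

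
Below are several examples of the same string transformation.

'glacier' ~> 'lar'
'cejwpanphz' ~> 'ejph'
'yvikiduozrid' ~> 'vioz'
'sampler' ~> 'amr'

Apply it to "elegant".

let

What's happening: swap each adjacent pair of characters (1↔2, 3↔4, ...), then keep one character in every 3, starting at position 1 (positions 1st, 4th, 7th, ...).
For "elegant", step one produces "legenat"; step two turns that into "let".
(Check on "yvikiduozrid": → "vykidiourzdi" → "vioz" ✓)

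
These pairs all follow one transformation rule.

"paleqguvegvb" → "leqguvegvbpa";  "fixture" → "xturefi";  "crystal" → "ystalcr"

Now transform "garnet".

The transformation: move the first 2 characters to the end (rotate left by 2).
Applying that to "garnet" gives "rnetga".

rnetga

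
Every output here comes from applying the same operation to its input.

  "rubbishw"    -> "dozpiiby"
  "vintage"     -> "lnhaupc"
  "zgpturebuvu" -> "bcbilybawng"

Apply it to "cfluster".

ylazbsmj

Looking at the pairs, the operation is to reverse the string, then shift every letter 7 places forward in the alphabet (wrapping around).
Working it through for "cfluster": intermediate "retsulfc", final "ylazbsmj".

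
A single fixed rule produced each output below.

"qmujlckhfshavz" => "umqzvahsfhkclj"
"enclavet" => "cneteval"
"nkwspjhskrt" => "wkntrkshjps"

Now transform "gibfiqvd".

bigdvqif

The pattern: reverse the string, then move the last 3 characters to the front (rotate right by 3).
Applying both steps to "gibfiqvd": "dvqifbig", then "bigdvqif".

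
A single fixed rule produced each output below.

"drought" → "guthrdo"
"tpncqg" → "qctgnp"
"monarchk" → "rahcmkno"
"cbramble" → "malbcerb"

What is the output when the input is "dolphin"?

hpniodl

Looking at the pairs, the operation is to move the first 3 characters to the end (rotate left by 3), then swap each adjacent pair of characters (1↔2, 3↔4, ...).
On "dolphin": the first step gives "phindol", and the second then gives "hpniodl".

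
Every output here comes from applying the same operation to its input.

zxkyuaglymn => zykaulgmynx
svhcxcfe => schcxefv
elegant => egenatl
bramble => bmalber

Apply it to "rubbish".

What's happening: swap each adjacent pair of characters (1↔2, 3↔4, ...), then move the first character to the end.
Starting from "rubbish": after the first operation, "urbbsih"; after the second, "rbbsihu".

rbbsihu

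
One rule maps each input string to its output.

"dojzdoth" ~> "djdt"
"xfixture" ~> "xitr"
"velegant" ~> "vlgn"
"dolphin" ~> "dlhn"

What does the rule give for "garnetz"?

grez

The pattern: keep every other character starting from the first (positions 1st, 3rd, 5th, ...).
Applying that to "garnetz" gives "grez".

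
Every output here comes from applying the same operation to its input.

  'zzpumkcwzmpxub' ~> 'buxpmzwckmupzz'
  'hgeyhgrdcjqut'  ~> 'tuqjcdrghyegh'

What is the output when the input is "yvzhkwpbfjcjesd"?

The rule is to reverse the string.
Doing the same to "yvzhkwpbfjcjesd": "dsejcjfbpwkhzvy".

dsejcjfbpwkhzvy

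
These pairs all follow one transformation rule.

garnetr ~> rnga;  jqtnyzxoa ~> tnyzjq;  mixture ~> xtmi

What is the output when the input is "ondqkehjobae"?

dqkehjoon

The pattern: delete the last 3 characters, then move the first 2 characters to the end (rotate left by 2).
For "ondqkehjobae" the result is "dqkehjoon".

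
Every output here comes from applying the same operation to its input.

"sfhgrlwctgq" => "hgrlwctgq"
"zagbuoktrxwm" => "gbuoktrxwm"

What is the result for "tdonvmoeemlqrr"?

onvmoeemlqrr

Each output is the input with this applied: delete the first 2 characters.
"tdonvmoeemlqrr" → "onvmoeemlqrr".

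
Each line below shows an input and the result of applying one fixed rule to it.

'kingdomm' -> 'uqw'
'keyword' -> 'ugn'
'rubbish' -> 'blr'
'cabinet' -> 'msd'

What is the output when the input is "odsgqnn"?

yqx

The transformation: shift every letter 10 places forward in the alphabet (wrapping around), then keep one character in every 3, starting at position 1 (positions 1st, 4th, 7th, ...).
"odsgqnn" → "yqx".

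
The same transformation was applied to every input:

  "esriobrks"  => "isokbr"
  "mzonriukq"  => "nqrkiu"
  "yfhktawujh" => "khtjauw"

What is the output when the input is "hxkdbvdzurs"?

dsbrvudz

Rule — delete the first 3 characters, then take characters alternately from the front and the back (1st, last, 2nd, 2nd-last, ...).
Doing the same to "hxkdbvdzurs": "dsbrvudz".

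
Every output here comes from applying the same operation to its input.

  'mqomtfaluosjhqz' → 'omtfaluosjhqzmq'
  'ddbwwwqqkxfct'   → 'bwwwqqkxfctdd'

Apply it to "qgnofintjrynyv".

The pattern: move the first 2 characters to the end (rotate left by 2).
So "qgnofintjrynyv" becomes "nofintjrynyvqg".

nofintjrynyvqg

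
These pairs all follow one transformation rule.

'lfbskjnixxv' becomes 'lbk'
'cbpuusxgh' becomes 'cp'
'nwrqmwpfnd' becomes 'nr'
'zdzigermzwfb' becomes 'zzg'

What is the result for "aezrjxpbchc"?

Looking at the pairs, the operation is to keep every other character starting from the first (positions 1st, 3rd, 5th, ...), then delete the last 3 characters.
Starting from "aezrjxpbchc": after the first operation, "azjpcc"; after the second, "azj".

azj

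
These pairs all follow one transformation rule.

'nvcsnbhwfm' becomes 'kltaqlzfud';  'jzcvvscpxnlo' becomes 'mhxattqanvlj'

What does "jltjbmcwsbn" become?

Each output is the input with this applied: move the last character to the front, then shift every letter 2 places backward in the alphabet (wrapping around).
Working it through for "jltjbmcwsbn": intermediate "njltjbmcwsb", final "lhjrhzkauqz".

lhjrhzkauqz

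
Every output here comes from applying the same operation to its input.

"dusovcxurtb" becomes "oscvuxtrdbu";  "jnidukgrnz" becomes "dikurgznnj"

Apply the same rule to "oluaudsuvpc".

The transformation: move the first 2 characters to the end (rotate left by 2), then swap each adjacent pair of characters (1↔2, 3↔4, ...).
Working it through for "oluaudsuvpc": intermediate "uaudsuvpcol", final "auduuspvocl".

auduuspvocl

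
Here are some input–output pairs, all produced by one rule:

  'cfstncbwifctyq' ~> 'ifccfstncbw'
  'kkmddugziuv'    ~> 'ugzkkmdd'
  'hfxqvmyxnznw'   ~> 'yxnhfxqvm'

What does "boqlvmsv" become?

Rule — delete the last 3 characters, then move the last 3 characters to the front (rotate right by 3).
Applying that to "boqlvmsv" gives "qlvbo".
(Check on "hfxqvmyxnznw": → "hfxqvmyxn" → "yxnhfxqvm" ✓)

qlvbo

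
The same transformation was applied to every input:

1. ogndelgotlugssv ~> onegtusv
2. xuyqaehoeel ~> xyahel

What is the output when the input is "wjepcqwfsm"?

Each output is the input with this applied: keep every other character starting from the first (positions 1st, 3rd, 5th, ...).
So "wjepcqwfsm" becomes "wecws".

wecws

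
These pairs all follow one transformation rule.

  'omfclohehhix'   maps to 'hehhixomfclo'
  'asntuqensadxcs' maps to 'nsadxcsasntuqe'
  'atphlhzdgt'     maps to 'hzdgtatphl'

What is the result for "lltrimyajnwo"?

In each case the input is transformed by: swap the front and back halves of the string.
So "lltrimyajnwo" becomes "yajnwolltrim".

yajnwolltrim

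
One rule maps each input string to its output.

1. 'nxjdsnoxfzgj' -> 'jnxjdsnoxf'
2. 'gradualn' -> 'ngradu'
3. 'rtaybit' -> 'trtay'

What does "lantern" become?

nlant

Each output is the input with this applied: move the last character to the front, then delete the last 2 characters.
On "lantern": the first step gives "nlanter", and the second then gives "nlant".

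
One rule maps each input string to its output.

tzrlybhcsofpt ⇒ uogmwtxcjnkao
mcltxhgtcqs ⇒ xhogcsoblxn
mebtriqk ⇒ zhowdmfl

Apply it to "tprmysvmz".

The pattern: shift every letter 5 places backward in the alphabet (wrapping around), then swap each adjacent pair of characters (1↔2, 3↔4, ...).
For "tprmysvmz", step one produces "okmhtnqhu"; step two turns that into "kohmnthqu".

kohmnthqu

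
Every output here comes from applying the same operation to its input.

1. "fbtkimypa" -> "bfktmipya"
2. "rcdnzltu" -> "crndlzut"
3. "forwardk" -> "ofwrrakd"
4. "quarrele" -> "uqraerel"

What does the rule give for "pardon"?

apdrno

The pattern: swap each adjacent pair of characters (1↔2, 3↔4, ...).
Applying that to "pardon" gives "apdrno".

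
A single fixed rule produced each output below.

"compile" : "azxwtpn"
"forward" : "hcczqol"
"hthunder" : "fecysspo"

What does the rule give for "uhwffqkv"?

What's happening: sort the characters into reverse alphabetical order, then shift every letter 11 places forward in the alphabet (wrapping around).
Working it through for "uhwffqkv": intermediate "wvuqkhff", final "hgfbvsqq".

hgfbvsqq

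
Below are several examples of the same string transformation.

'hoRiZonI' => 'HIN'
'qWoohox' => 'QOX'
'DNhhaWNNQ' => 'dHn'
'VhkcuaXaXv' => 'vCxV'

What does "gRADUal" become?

The transformation: flip the case of every letter, then keep one character in every 3, starting at position 1 (positions 1st, 4th, 7th, ...).
Applying both steps to "gRADUal": "GraduAL", then "GdL".
(Check on "VhkcuaXaXv": → "vHKCUAxAxV" → "vCxV" ✓)

GdL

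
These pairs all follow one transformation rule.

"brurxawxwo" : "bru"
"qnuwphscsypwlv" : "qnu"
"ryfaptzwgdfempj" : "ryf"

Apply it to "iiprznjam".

iip

The transformation: keep only the first 3 characters.
So "iiprznjam" becomes "iip".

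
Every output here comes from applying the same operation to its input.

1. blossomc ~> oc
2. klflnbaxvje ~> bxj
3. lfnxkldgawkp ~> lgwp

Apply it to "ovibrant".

at

What's happening: keep every other character starting from the second (positions 2nd, 4th, 6th, ...), then delete the first 2 characters.
Applying both steps to "ovibrant": "vbat", then "at".
(Check on "lfnxkldgawkp": → "fxlgwp" → "lgwp" ✓)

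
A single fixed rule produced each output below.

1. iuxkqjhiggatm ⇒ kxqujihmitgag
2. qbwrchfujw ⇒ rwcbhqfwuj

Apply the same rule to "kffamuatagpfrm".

Rule — move the first 3 characters to the end (rotate left by 3), then take characters alternately from the front and the back (1st, last, 2nd, 2nd-last, ...).
Working it through for "kffamuatagpfrm": intermediate "amuatagpfrmkff", final "afmfukamtrafgp".

afmfukamtrafgp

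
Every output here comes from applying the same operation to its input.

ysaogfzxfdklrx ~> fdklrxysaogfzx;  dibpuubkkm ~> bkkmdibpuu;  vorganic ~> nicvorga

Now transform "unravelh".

The pattern: move the first character to the end, then swap the front and back halves of the string.
Working it through for "unravelh": intermediate "nravelhu", final "elhunrav".
(Check on "dibpuubkkm": → "ibpuubkkmd" → "bkkmdibpuu" ✓)

elhunrav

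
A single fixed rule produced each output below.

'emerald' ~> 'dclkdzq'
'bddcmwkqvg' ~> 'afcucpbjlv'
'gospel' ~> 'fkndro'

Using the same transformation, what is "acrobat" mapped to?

In each case the input is transformed by: shift every letter 1 place backward in the alphabet (wrapping around), then take characters alternately from the front and the back (1st, last, 2nd, 2nd-last, ...).
Starting from "acrobat": after the first operation, "zbqnazs"; after the second, "zsbzqan".

zsbzqan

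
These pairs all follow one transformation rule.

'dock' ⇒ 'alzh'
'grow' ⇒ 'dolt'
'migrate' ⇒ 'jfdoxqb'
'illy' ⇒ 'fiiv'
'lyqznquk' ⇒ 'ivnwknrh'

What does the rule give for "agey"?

xdbv

Rule — shift every letter 3 places backward in the alphabet (wrapping around).
Applying that to "agey" gives "xdbv".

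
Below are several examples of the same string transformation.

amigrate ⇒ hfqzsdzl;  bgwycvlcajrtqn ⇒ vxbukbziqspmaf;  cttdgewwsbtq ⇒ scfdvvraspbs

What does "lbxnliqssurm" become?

wmkhprrtqlka

In each case the input is transformed by: move the first 2 characters to the end (rotate left by 2), then shift every letter 1 place backward in the alphabet (wrapping around).
"lbxnliqssurm" → "xnliqssurmlb" → "wmkhprrtqlka".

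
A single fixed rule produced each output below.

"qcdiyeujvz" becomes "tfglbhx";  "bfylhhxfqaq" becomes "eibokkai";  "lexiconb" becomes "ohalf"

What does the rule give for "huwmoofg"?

In each case the input is transformed by: delete the last 3 characters, then shift every letter 3 places forward in the alphabet (wrapping around).
Working it through for "huwmoofg": intermediate "huwmo", final "kxzpr".
(Check on "bfylhhxfqaq": → "bfylhhxf" → "eibokkai" ✓)

kxzpr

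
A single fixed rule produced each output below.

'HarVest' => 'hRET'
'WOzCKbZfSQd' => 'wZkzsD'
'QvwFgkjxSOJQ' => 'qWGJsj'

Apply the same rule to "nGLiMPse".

NlmS

The transformation: keep every other character starting from the first (positions 1st, 3rd, 5th, ...), then flip the case of every letter.
"nGLiMPse" → "NlmS".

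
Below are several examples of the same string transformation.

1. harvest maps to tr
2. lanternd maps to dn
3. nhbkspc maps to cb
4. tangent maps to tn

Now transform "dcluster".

rl

The rule is to move the last 3 characters to the front (rotate right by 3), then keep one character in every 3, starting at position 3 (positions 3rd, 6th, 9th, ...).
For "dcluster", step one produces "terdclus"; step two turns that into "rl".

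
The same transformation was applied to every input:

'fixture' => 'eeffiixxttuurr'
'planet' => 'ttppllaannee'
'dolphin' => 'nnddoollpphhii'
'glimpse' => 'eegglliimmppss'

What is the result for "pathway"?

yyppaatthhwwaa

Looking at the pairs, the operation is to move the last character to the front, then double every character.
For "pathway", step one produces "ypathwa"; step two turns that into "yyppaatthhwwaa".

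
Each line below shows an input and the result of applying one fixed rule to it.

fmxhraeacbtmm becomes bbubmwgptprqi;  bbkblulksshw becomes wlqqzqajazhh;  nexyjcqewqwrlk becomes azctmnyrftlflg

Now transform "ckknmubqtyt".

nirzzcbjqfi

The transformation: move the last 2 characters to the front (rotate right by 2), then shift every letter 11 places backward in the alphabet (wrapping around).
Applying both steps to "ckknmubqtyt": "ytckknmubqt", then "nirzzcbjqfi".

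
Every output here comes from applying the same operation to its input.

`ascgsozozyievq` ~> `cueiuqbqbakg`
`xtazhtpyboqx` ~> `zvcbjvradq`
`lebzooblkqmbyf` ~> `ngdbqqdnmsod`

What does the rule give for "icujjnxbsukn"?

kewllpzduw

Each output is the input with this applied: shift every letter 2 places forward in the alphabet (wrapping around), then delete the last 2 characters.
On "icujjnxbsukn": the first step gives "kewllpzduwmp", and the second then gives "kewllpzduw".
(Check on "ascgsozozyievq": → "cueiuqbqbakgxs" → "cueiuqbqbakg" ✓)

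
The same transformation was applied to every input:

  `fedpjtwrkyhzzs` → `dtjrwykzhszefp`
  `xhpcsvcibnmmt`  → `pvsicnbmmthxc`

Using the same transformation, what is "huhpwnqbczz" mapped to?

In each case the input is transformed by: swap each adjacent pair of characters (1↔2, 3↔4, ...), then move the first 3 characters to the end (rotate left by 3).
On "huhpwnqbczz": the first step gives "uhphnwbqzcz", and the second then gives "hnwbqzczuhp".

hnwbqzczuhp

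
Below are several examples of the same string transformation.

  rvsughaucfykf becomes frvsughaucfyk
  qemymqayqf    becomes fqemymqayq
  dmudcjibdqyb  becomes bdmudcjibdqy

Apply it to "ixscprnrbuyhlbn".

nixscprnrbuyhlb

The transformation: move the last character to the front.
For "ixscprnrbuyhlbn" the result is "nixscprnrbuyhlb".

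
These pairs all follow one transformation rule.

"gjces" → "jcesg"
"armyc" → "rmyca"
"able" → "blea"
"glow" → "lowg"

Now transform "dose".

osed

The pattern: move the first character to the end.
"dose" → "osed".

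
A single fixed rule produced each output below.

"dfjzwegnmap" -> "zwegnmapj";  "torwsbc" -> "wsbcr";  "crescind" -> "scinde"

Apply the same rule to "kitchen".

chent

The pattern: delete the first 2 characters, then move the first character to the end.
Working it through for "kitchen": intermediate "tchen", final "chent".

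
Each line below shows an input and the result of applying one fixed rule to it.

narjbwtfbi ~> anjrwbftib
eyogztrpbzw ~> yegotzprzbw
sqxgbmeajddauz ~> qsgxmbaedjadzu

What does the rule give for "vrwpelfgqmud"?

rvpwlegfmqdu

The pattern: swap each adjacent pair of characters (1↔2, 3↔4, ...).
Doing the same to "vrwpelfgqmud": "rvpwlegfmqdu".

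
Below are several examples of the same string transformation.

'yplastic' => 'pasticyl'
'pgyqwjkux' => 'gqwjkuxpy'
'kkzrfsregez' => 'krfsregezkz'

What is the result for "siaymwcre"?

iymwcresa

The rule is to move the first 2 characters to the end (rotate left by 2), then swap the first and last characters.
On "siaymwcre": the first step gives "aymwcresi", and the second then gives "iymwcresa".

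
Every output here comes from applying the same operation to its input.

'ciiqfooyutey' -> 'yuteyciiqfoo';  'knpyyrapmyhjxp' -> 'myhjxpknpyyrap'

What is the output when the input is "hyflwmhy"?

Each output is the input with this applied: swap the front and back halves of the string, then move the first character to the end.
On "hyflwmhy": the first step gives "wmhyhyfl", and the second then gives "mhyhyflw".

mhyhyflw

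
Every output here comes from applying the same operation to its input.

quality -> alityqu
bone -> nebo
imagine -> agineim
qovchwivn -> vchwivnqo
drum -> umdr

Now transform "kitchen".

tchenki

The pattern: move the first 2 characters to the end (rotate left by 2).
So "kitchen" becomes "tchenki".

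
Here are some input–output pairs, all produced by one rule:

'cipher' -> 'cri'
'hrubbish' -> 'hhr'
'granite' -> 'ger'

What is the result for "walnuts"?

Looking at the pairs, the operation is to take characters alternately from the front and the back (1st, last, 2nd, 2nd-last, ...), then keep only the first 3 characters.
Applying that to "walnuts" gives "wsa".
(Check on "hrubbish": → "hhrsuibb" → "hhr" ✓)

wsa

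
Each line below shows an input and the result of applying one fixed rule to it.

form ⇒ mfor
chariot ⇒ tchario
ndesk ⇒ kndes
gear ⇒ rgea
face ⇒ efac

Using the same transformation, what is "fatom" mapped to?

mfato

The pattern: move the last character to the front.
Applying that to "fatom" gives "mfato".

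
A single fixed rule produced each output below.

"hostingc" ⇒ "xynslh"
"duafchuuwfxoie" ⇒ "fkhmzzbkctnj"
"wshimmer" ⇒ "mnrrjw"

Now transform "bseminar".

jrnsfw

The pattern: delete the first 2 characters, then shift every letter 5 places forward in the alphabet (wrapping around).
On "bseminar": the first step gives "eminar", and the second then gives "jrnsfw".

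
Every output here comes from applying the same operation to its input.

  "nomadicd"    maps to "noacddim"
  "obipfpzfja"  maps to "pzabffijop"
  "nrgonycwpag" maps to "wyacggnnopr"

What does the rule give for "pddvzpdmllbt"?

The rule is to sort the characters into alphabetical order, then move the last 2 characters to the front (rotate right by 2).
"pddvzpdmllbt" → "bdddllmpptvz" → "vzbdddllmppt".

vzbdddllmppt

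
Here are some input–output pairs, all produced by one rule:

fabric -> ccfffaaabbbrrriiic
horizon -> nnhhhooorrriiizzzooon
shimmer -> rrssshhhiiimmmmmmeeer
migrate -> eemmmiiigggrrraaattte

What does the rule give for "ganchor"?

rrgggaaannnccchhhooor

Rule — repeat every character 3 times, then move the last 2 characters to the front (rotate right by 2).
So "ganchor" becomes "rrgggaaannnccchhhooor".
(Check on "horizon": → "hhhooorrriiizzzooonnn" → "nnhhhooorrriiizzzooon" ✓)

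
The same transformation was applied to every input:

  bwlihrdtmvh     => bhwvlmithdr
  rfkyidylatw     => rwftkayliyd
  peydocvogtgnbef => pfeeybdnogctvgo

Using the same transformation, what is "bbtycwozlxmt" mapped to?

Looking at the pairs, the operation is to take characters alternately from the front and the back (1st, last, 2nd, 2nd-last, ...).
On "bbtycwozlxmt" that produces "btbmtxylczwo".

btbmtxylczwo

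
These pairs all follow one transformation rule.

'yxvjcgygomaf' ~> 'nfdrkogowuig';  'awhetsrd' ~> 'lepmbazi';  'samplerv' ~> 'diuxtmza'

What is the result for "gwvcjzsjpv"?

dedkrharxo

The pattern: swap the first and last characters, then shift every letter 8 places forward in the alphabet (wrapping around).
For "gwvcjzsjpv" the result is "dedkrharxo".
(Check on "yxvjcgygomaf": → "fxvjcgygomay" → "nfdrkogowuig" ✓)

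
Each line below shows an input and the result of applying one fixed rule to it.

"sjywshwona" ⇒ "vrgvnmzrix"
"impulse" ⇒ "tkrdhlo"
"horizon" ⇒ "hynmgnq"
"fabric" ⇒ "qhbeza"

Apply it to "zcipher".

ogdqybh

Looking at the pairs, the operation is to move the first 3 characters to the end (rotate left by 3), then shift every letter 1 place backward in the alphabet (wrapping around).
For "zcipher", step one produces "pherzci"; step two turns that into "ogdqybh".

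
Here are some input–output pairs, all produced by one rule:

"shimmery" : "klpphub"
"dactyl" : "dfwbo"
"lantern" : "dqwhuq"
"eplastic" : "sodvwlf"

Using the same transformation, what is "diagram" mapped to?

The transformation: delete the first character, then shift every letter 3 places forward in the alphabet (wrapping around).
For "diagram", step one produces "iagram"; step two turns that into "ldjudp".
(Check on "eplastic": → "plastic" → "sodvwlf" ✓)

ldjudp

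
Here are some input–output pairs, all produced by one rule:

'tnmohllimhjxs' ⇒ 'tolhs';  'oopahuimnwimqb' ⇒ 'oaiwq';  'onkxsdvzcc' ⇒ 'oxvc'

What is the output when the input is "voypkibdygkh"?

In each case the input is transformed by: keep one character in every 3, starting at position 1 (positions 1st, 4th, 7th, ...).
Applying that to "voypkibdygkh" gives "vpbg".

vpbg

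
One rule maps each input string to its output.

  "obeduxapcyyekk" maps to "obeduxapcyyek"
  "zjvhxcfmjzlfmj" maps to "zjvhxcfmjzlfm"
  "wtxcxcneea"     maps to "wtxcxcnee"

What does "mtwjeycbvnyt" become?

What's happening: delete the last character.
On "mtwjeycbvnyt" that produces "mtwjeycbvny".

mtwjeycbvny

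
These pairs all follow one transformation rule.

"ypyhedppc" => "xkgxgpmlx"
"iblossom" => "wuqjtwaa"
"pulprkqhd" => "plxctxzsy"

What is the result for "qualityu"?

What's happening: shift every letter 8 places forward in the alphabet (wrapping around), then move the last 2 characters to the front (rotate right by 2).
"qualityu" → "ycitqbgc" → "gcycitqb".
(Check on "pulprkqhd": → "xctxzsypl" → "plxctxzsy" ✓)

gcycitqb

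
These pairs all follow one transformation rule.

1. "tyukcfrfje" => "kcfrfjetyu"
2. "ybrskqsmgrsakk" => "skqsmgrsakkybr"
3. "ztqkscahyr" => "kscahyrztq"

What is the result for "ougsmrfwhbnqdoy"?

In each case the input is transformed by: move the first 3 characters to the end (rotate left by 3).
On "ougsmrfwhbnqdoy" that produces "smrfwhbnqdoyoug".

smrfwhbnqdoyoug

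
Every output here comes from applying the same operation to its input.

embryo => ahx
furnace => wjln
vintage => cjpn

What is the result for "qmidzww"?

miff

What's happening: shift every letter 9 places forward in the alphabet (wrapping around), then delete the first 3 characters.
Starting from "qmidzww": after the first operation, "zvrmiff"; after the second, "miff".
(Check on "vintage": → "erwcjpn" → "cjpn" ✓)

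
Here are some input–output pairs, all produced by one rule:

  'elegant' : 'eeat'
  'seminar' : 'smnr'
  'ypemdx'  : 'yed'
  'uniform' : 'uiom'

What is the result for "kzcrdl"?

kcd

Looking at the pairs, the operation is to keep every other character starting from the first (positions 1st, 3rd, 5th, ...).
So "kzcrdl" becomes "kcd".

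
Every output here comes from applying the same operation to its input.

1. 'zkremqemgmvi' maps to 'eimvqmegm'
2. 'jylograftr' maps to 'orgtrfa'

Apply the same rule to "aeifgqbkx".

fxgkqb

In each case the input is transformed by: delete the first 3 characters, then take characters alternately from the front and the back (1st, last, 2nd, 2nd-last, ...).
"aeifgqbkx" → "fgqbkx" → "fxgkqb".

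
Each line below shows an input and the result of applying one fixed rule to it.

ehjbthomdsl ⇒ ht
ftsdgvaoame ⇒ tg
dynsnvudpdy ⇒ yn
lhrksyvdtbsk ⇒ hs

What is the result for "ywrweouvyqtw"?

What's happening: keep one character in every 3, starting at position 2 (positions 2nd, 5th, 8th, ...), then keep only the first 2 characters.
On "ywrweouvyqtw": the first step gives "wevt", and the second then gives "we".

we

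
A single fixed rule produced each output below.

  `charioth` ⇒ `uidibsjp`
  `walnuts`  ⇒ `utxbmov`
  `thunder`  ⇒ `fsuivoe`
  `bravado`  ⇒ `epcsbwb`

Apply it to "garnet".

The transformation: move the last 2 characters to the front (rotate right by 2), then shift every letter 1 place forward in the alphabet (wrapping around).
On "garnet": the first step gives "etgarn", and the second then gives "fuhbso".

fuhbso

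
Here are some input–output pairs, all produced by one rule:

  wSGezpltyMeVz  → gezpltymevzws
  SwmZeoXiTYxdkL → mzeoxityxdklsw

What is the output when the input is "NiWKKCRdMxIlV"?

wkkcrdmxilvni

What's happening: move the first 2 characters to the end (rotate left by 2), then convert every letter to lowercase.
On "NiWKKCRdMxIlV": the first step gives "WKKCRdMxIlVNi", and the second then gives "wkkcrdmxilvni".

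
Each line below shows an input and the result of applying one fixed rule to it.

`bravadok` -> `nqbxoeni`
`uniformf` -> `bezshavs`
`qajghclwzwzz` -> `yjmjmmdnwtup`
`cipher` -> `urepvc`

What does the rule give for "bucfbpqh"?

ocduohps

What's happening: shift every letter 13 places forward in the alphabet (wrapping around) — i.e. ROT13, then swap the front and back halves of the string.
On "bucfbpqh" that produces "ocduohps".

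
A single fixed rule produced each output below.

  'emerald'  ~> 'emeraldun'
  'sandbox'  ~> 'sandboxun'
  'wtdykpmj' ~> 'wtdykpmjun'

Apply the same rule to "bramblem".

bramblemun

The rule is to append "un".
Doing the same to "bramblem": "bramblemun".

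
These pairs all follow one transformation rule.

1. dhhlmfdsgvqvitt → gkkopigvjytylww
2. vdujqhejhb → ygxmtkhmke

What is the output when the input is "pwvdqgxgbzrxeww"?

szygtjajecuahzz

The pattern: shift every letter 3 places forward in the alphabet (wrapping around).
Applying that to "pwvdqgxgbzrxeww" gives "szygtjajecuahzz".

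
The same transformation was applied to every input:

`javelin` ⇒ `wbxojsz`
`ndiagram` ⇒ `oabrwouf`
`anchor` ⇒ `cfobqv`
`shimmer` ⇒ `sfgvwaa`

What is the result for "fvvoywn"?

kbtjjcm

Rule — move the last 2 characters to the front (rotate right by 2), then shift every letter 12 places backward in the alphabet (wrapping around).
"fvvoywn" → "wnfvvoy" → "kbtjjcm".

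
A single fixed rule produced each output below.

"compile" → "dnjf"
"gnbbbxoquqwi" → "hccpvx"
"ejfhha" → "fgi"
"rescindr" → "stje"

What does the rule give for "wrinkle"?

In each case the input is transformed by: keep every other character starting from the first (positions 1st, 3rd, 5th, ...), then shift every letter 1 place forward in the alphabet (wrapping around).
Doing the same to "wrinkle": "xjlf".
(Check on "gnbbbxoquqwi": → "gbbouw" → "hccpvx" ✓)

xjlf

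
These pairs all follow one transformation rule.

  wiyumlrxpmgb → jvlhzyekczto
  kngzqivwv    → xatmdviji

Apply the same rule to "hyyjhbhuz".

What's happening: shift every letter 13 places forward in the alphabet (wrapping around) — i.e. ROT13.
So "hyyjhbhuz" becomes "ullwuouhm".

ullwuouhm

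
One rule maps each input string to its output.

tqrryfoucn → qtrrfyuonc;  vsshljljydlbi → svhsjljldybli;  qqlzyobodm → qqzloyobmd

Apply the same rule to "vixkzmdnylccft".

ivkxmzndlycctf

The rule is to swap each adjacent pair of characters (1↔2, 3↔4, ...).
Doing the same to "vixkzmdnylccft": "ivkxmzndlycctf".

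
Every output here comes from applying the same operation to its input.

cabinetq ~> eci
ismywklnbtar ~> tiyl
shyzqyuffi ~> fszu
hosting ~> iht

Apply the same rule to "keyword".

okw

Looking at the pairs, the operation is to move the last 3 characters to the front (rotate right by 3), then keep one character in every 3, starting at position 1 (positions 1st, 4th, 7th, ...).
"keyword" → "ordkeyw" → "okw".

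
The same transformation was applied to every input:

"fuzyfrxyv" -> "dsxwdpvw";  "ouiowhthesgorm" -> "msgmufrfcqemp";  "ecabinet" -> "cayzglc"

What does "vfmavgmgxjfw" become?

Each output is the input with this applied: shift every letter 2 places backward in the alphabet (wrapping around), then delete the last character.
So "vfmavgmgxjfw" becomes "tdkytekevhd".

tdkytekevhd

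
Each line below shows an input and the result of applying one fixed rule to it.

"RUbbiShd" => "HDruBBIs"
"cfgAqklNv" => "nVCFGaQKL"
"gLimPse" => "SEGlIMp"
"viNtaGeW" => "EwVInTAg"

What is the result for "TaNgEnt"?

NTtAnGe

Looking at the pairs, the operation is to move the last 2 characters to the front (rotate right by 2), then flip the case of every letter.
Working it through for "TaNgEnt": intermediate "ntTaNgE", final "NTtAnGe".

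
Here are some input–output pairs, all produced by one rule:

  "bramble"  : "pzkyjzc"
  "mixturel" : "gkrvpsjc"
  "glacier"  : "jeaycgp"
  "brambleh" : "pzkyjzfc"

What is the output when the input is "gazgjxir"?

Each output is the input with this applied: shift every letter 2 places backward in the alphabet (wrapping around), then swap each adjacent pair of characters (1↔2, 3↔4, ...).
On "gazgjxir" that produces "yeexvhpg".

yeexvhpg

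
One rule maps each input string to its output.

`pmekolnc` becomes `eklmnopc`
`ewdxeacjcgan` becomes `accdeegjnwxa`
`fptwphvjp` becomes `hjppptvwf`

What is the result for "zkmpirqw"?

Rule — sort the characters into alphabetical order, then move the first character to the end.
Applying that to "zkmpirqw" gives "kmpqrwzi".

kmpqrwzi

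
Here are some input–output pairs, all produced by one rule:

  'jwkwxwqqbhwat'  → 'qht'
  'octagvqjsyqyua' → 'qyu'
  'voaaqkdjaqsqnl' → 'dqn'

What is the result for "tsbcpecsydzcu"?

cdu

Rule — keep one character in every 3, starting at position 1 (positions 1st, 4th, 7th, ...), then keep only the last 3 characters.
Starting from "tsbcpecsydzcu": after the first operation, "tccdu"; after the second, "cdu".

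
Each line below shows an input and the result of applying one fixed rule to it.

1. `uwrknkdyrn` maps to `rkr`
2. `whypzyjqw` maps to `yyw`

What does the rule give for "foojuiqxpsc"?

The rule is to keep one character in every 3, starting at position 3 (positions 3rd, 6th, 9th, ...).
For "foojuiqxpsc" the result is "oip".

oip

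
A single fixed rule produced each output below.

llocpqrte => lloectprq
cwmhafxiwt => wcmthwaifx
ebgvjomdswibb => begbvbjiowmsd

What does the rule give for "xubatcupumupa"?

uxbaaptucmuup

Looking at the pairs, the operation is to move the first character to the end, then take characters alternately from the front and the back (1st, last, 2nd, 2nd-last, ...).
For "xubatcupumupa", step one produces "ubatcupumupax"; step two turns that into "uxbaaptucmuup".
(Check on "cwmhafxiwt": → "wmhafxiwtc" → "wcmthwaifx" ✓)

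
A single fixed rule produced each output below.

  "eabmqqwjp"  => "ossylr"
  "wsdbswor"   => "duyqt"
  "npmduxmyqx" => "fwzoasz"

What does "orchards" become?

The pattern: shift every letter 2 places forward in the alphabet (wrapping around), then delete the first 3 characters.
Applying both steps to "orchards": "qtejctfu", then "jctfu".

jctfu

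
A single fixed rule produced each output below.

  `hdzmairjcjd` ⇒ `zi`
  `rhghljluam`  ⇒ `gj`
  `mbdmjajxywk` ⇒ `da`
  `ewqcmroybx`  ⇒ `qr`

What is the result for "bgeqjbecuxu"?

The transformation: delete the last 3 characters, then keep one character in every 3, starting at position 3 (positions 3rd, 6th, 9th, ...).
Applying both steps to "bgeqjbecuxu": "bgeqjbec", then "eb".

eb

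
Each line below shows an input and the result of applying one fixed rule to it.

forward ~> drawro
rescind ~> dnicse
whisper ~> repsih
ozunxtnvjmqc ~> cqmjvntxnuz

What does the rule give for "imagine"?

Each output is the input with this applied: reverse the string, then delete the last character.
For "imagine", step one produces "enigami"; step two turns that into "enigam".

enigam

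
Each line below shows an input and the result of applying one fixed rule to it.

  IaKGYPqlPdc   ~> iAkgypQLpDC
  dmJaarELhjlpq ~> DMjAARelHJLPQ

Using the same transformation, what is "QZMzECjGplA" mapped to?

qzmZecJgPLa

Looking at the pairs, the operation is to flip the case of every letter.
For "QZMzECjGplA" the result is "qzmZecJgPLa".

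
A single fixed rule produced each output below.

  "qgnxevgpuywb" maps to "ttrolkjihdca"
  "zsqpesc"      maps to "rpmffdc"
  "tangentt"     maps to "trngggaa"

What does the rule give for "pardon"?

In each case the input is transformed by: shift every letter 13 places forward in the alphabet (wrapping around) — i.e. ROT13, then sort the characters into reverse alphabetical order.
"pardon" → "cneqba" → "qnecba".

qnecba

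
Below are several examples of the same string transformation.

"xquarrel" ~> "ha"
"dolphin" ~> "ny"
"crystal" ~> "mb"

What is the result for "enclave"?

What's happening: shift every letter 10 places forward in the alphabet (wrapping around), then keep only the first 2 characters.
For "enclave", step one produces "oxmvkfo"; step two turns that into "ox".

ox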